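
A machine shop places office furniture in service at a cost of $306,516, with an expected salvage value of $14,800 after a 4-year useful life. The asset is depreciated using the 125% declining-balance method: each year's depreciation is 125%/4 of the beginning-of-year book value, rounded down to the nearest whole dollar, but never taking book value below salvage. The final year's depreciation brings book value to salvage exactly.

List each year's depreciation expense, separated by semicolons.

Depreciable base = $306,516 − $14,800 = $291,716.
Year 1: ⌊$306,516 × 125%/4⌋ = $95,786. Book value $210,730.
Year 2: ⌊$210,730 × 125%/4⌋ = $65,853. Book value $144,877.
Year 3: ⌊$144,877 × 125%/4⌋ = $45,274. Book value $99,603.
Year 4 (final): $99,603 − $14,800 = $84,803. Book value $14,800.

$95,786; $65,853; $45,274; $84,803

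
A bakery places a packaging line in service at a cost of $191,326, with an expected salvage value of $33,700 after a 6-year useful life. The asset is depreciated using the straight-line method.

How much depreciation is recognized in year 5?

Depreciable base = $191,326 − $33,700 = $157,626.
Annual expense = $157,626 / 6 = $26,271.

$26,271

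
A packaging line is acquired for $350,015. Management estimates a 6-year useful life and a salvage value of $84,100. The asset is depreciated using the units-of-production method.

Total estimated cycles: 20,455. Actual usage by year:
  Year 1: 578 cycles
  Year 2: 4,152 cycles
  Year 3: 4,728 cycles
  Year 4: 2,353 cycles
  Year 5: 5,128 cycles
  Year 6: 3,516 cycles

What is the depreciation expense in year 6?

$45,708

Depreciable base = $350,015 − $84,100 = $265,915.
Rate = $265,915 / 20,455 cycles = $13 per cycle.
Year 1: 578 × $13 = $7,514. Book value $342,501.
Year 2: 4,152 × $13 = $53,976. Book value $288,525.
Year 3: 4,728 × $13 = $61,464. Book value $227,061.
Year 4: 2,353 × $13 = $30,589. Book value $196,472.
Year 5: 5,128 × $13 = $66,664. Book value $129,808.
Year 6: 3,516 × $13 = $45,708. Book value $84,100.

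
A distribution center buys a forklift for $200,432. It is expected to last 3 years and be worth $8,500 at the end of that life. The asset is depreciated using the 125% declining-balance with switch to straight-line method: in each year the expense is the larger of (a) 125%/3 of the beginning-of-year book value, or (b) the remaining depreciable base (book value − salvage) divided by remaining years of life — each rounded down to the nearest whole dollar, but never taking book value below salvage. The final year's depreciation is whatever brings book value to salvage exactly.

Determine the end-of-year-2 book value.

Depreciable base = $200,432 − $8,500 = $191,932.
Year 1: DB = ⌊$200,432 × 125%/3⌋ = $83,513; SL = ⌊$191,932/3⌋ = $63,977 → take DB $83,513. Book value $116,919.
Year 2: DB = ⌊$116,919 × 125%/3⌋ = $48,716; SL = ⌊$108,419/2⌋ = $54,209 → take SL $54,209. Book value $62,710.

$62,710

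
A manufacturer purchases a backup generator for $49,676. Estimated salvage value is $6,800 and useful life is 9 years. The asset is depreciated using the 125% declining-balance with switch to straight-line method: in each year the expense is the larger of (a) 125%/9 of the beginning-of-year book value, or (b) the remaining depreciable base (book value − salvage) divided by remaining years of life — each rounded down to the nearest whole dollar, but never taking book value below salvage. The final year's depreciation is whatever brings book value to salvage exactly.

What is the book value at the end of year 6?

Depreciable base = $49,676 − $6,800 = $42,876.
Year 1: DB = ⌊$49,676 × 125%/9⌋ = $6,899; SL = ⌊$42,876/9⌋ = $4,764 → take DB $6,899. Book value $42,777.
Year 2: DB = ⌊$42,777 × 125%/9⌋ = $5,941; SL = ⌊$35,977/8⌋ = $4,497 → take DB $5,941. Book value $36,836.
Year 3: DB = ⌊$36,836 × 125%/9⌋ = $5,116; SL = ⌊$30,036/7⌋ = $4,290 → take DB $5,116. Book value $31,720.
Year 4: DB = ⌊$31,720 × 125%/9⌋ = $4,405; SL = ⌊$24,920/6⌋ = $4,153 → take DB $4,405. Book value $27,315.
Year 5: DB = ⌊$27,315 × 125%/9⌋ = $3,793; SL = ⌊$20,515/5⌋ = $4,103 → take SL $4,103. Book value $23,212.
Year 6: DB = ⌊$23,212 × 125%/9⌋ = $3,223; SL = ⌊$16,412/4⌋ = $4,103 → take SL $4,103. Book value $19,109.

$19,109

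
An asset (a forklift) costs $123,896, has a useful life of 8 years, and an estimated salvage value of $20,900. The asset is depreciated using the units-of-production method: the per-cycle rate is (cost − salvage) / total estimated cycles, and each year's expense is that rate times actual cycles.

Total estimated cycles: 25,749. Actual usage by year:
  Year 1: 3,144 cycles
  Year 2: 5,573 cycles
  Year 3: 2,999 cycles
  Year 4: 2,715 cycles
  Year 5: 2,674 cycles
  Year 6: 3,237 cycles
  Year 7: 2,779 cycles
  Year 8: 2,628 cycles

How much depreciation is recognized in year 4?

$10,860

Depreciable base = $123,896 − $20,900 = $102,996.
Rate = $102,996 / 25,749 cycles = $4 per cycle.
Year 1: 3,144 × $4 = $12,576. Book value $111,320.
Year 2: 5,573 × $4 = $22,292. Book value $89,028.
Year 3: 2,999 × $4 = $11,996. Book value $77,032.
Year 4: 2,715 × $4 = $10,860. Book value $66,172.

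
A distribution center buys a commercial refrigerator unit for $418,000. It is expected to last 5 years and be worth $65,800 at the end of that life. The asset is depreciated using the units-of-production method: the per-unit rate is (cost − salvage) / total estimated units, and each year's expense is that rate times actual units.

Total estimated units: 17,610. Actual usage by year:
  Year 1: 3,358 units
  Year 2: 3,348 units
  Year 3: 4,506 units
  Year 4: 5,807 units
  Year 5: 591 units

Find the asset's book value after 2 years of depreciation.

$283,880

Depreciable base = $418,000 − $65,800 = $352,200.
Rate = $352,200 / 17,610 units = $20 per unit.
Year 1: 3,358 × $20 = $67,160. Book value $350,840.
Year 2: 3,348 × $20 = $66,960. Book value $283,880.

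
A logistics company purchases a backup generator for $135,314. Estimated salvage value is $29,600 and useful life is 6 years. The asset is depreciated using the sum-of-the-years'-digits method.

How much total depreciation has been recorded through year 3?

Depreciable base = $135,314 − $29,600 = $105,714.
Sum of the years' digits = 6+5+4+3+2+1 = 21.
Year 1: $105,714 × 6/21 = $30,204. Book value $105,110.
Year 2: $105,714 × 5/21 = $25,170. Book value $79,940.
Year 3: $105,714 × 4/21 = $20,136. Book value $59,804.
Accumulated through year 3 = $135,314 − $59,804 = $75,510.

$75,510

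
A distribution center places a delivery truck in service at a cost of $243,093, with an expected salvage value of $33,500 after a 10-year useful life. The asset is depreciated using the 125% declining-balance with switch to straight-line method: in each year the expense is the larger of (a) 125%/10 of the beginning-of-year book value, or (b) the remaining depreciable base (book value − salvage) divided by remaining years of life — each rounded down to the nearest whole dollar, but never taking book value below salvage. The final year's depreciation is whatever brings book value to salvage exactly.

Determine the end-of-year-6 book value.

$106,167

Depreciable base = $243,093 − $33,500 = $209,593.
Year 1: DB = ⌊$243,093 × 125%/10⌋ = $30,386; SL = ⌊$209,593/10⌋ = $20,959 → take DB $30,386. Book value $212,707.
Year 2: DB = ⌊$212,707 × 125%/10⌋ = $26,588; SL = ⌊$179,207/9⌋ = $19,911 → take DB $26,588. Book value $186,119.
Year 3: DB = ⌊$186,119 × 125%/10⌋ = $23,264; SL = ⌊$152,619/8⌋ = $19,077 → take DB $23,264. Book value $162,855.
Year 4: DB = ⌊$162,855 × 125%/10⌋ = $20,356; SL = ⌊$129,355/7⌋ = $18,479 → take DB $20,356. Book value $142,499.
Year 5: DB = ⌊$142,499 × 125%/10⌋ = $17,812; SL = ⌊$108,999/6⌋ = $18,166 → take SL $18,166. Book value $124,333.
Year 6: DB = ⌊$124,333 × 125%/10⌋ = $15,541; SL = ⌊$90,833/5⌋ = $18,166 → take SL $18,166. Book value $106,167.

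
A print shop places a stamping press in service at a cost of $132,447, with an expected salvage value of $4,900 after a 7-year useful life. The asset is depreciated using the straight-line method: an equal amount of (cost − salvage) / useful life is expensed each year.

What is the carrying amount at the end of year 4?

$59,563

Depreciable base = $132,447 − $4,900 = $127,547.
Annual expense = $127,547 / 7 = $18,221.
End of year 1: book value $114,226.
End of year 2: book value $96,005.
End of year 3: book value $77,784.
End of year 4: book value $59,563.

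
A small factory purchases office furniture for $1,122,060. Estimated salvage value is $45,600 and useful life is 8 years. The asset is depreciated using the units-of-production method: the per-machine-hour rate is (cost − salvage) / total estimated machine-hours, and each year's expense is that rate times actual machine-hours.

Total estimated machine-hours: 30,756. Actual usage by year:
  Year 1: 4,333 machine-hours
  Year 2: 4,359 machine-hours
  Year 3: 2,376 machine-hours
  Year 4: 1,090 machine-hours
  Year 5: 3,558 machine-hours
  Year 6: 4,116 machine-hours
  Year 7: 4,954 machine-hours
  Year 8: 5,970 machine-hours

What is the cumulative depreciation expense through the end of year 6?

$694,120

Depreciable base = $1,122,060 − $45,600 = $1,076,460.
Rate = $1,076,460 / 30,756 machine-hours = $35 per machine-hour.
Year 1: 4,333 × $35 = $151,655. Book value $970,405.
Year 2: 4,359 × $35 = $152,565. Book value $817,840.
Year 3: 2,376 × $35 = $83,160. Book value $734,680.
Year 4: 1,090 × $35 = $38,150. Book value $696,530.
Year 5: 3,558 × $35 = $124,530. Book value $572,000.
Year 6: 4,116 × $35 = $144,060. Book value $427,940.
Accumulated through year 6 = $1,122,060 − $427,940 = $694,120.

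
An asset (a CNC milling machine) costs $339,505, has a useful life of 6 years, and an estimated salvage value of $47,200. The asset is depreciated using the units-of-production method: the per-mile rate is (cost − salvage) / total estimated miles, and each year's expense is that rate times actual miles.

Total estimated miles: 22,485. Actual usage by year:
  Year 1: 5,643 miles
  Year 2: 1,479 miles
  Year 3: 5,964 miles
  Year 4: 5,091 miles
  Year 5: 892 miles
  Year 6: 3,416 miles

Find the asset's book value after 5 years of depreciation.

$91,608

Depreciable base = $339,505 − $47,200 = $292,305.
Rate = $292,305 / 22,485 miles = $13 per mile.
Year 1: 5,643 × $13 = $73,359. Book value $266,146.
Year 2: 1,479 × $13 = $19,227. Book value $246,919.
Year 3: 5,964 × $13 = $77,532. Book value $169,387.
Year 4: 5,091 × $13 = $66,183. Book value $103,204.
Year 5: 892 × $13 = $11,596. Book value $91,608.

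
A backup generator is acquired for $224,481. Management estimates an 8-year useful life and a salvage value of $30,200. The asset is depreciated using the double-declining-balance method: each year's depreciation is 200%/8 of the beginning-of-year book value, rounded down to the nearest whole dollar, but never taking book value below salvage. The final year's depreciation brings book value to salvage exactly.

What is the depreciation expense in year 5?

Depreciable base = $224,481 − $30,200 = $194,281.
Year 1: ⌊$224,481 × 200%/8⌋ = $56,120. Book value $168,361.
Year 2: ⌊$168,361 × 200%/8⌋ = $42,090. Book value $126,271.
Year 3: ⌊$126,271 × 200%/8⌋ = $31,567. Book value $94,704.
Year 4: ⌊$94,704 × 200%/8⌋ = $23,676. Book value $71,028.
Year 5: ⌊$71,028 × 200%/8⌋ = $17,757. Book value $53,271.

$17,757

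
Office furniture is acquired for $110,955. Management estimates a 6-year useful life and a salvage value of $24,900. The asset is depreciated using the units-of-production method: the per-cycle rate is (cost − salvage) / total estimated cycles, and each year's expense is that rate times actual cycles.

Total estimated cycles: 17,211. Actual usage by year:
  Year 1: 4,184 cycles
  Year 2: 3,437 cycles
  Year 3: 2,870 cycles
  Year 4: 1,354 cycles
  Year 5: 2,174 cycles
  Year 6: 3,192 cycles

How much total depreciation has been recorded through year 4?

Depreciable base = $110,955 − $24,900 = $86,055.
Rate = $86,055 / 17,211 cycles = $5 per cycle.
Year 1: 4,184 × $5 = $20,920. Book value $90,035.
Year 2: 3,437 × $5 = $17,185. Book value $72,850.
Year 3: 2,870 × $5 = $14,350. Book value $58,500.
Year 4: 1,354 × $5 = $6,770. Book value $51,730.
Accumulated through year 4 = $110,955 − $51,730 = $59,225.

$59,225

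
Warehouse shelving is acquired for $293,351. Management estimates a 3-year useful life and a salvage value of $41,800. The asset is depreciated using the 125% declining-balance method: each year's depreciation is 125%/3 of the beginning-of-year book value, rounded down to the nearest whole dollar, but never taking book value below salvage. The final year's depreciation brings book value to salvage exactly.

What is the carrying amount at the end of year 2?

Depreciable base = $293,351 − $41,800 = $251,551.
Year 1: ⌊$293,351 × 125%/3⌋ = $122,229. Book value $171,122.
Year 2: ⌊$171,122 × 125%/3⌋ = $71,300. Book value $99,822.

$99,822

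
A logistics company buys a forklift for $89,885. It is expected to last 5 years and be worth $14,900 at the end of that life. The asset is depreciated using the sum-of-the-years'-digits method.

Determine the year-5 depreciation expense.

$4,999

Depreciable base = $89,885 − $14,900 = $74,985.
Sum of the years' digits = 5+4+3+2+1 = 15.
Year 1: $74,985 × 5/15 = $24,995. Book value $64,890.
Year 2: $74,985 × 4/15 = $19,996. Book value $44,894.
Year 3: $74,985 × 3/15 = $14,997. Book value $29,897.
Year 4: $74,985 × 2/15 = $9,998. Book value $19,899.
Year 5: $74,985 × 1/15 = $4,999. Book value $14,900.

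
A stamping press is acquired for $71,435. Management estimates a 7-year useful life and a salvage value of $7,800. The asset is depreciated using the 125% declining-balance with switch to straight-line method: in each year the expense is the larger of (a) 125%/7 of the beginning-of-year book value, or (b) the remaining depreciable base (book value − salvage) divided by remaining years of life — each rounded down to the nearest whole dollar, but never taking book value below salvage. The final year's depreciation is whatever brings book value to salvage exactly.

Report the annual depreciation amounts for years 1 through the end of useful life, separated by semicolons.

Depreciable base = $71,435 − $7,800 = $63,635.
Year 1: DB = ⌊$71,435 × 125%/7⌋ = $12,756; SL = ⌊$63,635/7⌋ = $9,090 → take DB $12,756. Book value $58,679.
Year 2: DB = ⌊$58,679 × 125%/7⌋ = $10,478; SL = ⌊$50,879/6⌋ = $8,479 → take DB $10,478. Book value $48,201.
Year 3: DB = ⌊$48,201 × 125%/7⌋ = $8,607; SL = ⌊$40,401/5⌋ = $8,080 → take DB $8,607. Book value $39,594.
Year 4: DB = ⌊$39,594 × 125%/7⌋ = $7,070; SL = ⌊$31,794/4⌋ = $7,948 → take SL $7,948. Book value $31,646.
Year 5: DB = ⌊$31,646 × 125%/7⌋ = $5,651; SL = ⌊$23,846/3⌋ = $7,948 → take SL $7,948. Book value $23,698.
Year 6: DB = ⌊$23,698 × 125%/7⌋ = $4,231; SL = ⌊$15,898/2⌋ = $7,949 → take SL $7,949. Book value $15,749.
Year 7 (final): $15,749 − $7,800 = $7,949. Book value $7,800.

$12,756; $10,478; $8,607; $7,948; $7,948; $7,949; $7,949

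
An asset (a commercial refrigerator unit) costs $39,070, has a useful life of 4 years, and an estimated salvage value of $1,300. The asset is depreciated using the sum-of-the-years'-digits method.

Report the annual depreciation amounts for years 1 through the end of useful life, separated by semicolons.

Depreciable base = $39,070 − $1,300 = $37,770.
Sum of the years' digits = 4+3+2+1 = 10.
Year 1: $37,770 × 4/10 = $15,108. Book value $23,962.
Year 2: $37,770 × 3/10 = $11,331. Book value $12,631.
Year 3: $37,770 × 2/10 = $7,554. Book value $5,077.
Year 4: $37,770 × 1/10 = $3,777. Book value $1,300.

$15,108; $11,331; $7,554; $3,777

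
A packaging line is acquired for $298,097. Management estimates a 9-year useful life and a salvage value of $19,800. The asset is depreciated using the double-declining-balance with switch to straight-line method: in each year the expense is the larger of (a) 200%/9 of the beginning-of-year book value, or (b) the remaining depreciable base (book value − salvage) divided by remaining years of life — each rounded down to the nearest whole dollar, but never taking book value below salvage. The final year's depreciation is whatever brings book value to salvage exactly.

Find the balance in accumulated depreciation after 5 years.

$213,249

Depreciable base = $298,097 − $19,800 = $278,297.
Year 1: DB = ⌊$298,097 × 200%/9⌋ = $66,243; SL = ⌊$278,297/9⌋ = $30,921 → take DB $66,243. Book value $231,854.
Year 2: DB = ⌊$231,854 × 200%/9⌋ = $51,523; SL = ⌊$212,054/8⌋ = $26,506 → take DB $51,523. Book value $180,331.
Year 3: DB = ⌊$180,331 × 200%/9⌋ = $40,073; SL = ⌊$160,531/7⌋ = $22,933 → take DB $40,073. Book value $140,258.
Year 4: DB = ⌊$140,258 × 200%/9⌋ = $31,168; SL = ⌊$120,458/6⌋ = $20,076 → take DB $31,168. Book value $109,090.
Year 5: DB = ⌊$109,090 × 200%/9⌋ = $24,242; SL = ⌊$89,290/5⌋ = $17,858 → take DB $24,242. Book value $84,848.
Accumulated through year 5 = $298,097 − $84,848 = $213,249.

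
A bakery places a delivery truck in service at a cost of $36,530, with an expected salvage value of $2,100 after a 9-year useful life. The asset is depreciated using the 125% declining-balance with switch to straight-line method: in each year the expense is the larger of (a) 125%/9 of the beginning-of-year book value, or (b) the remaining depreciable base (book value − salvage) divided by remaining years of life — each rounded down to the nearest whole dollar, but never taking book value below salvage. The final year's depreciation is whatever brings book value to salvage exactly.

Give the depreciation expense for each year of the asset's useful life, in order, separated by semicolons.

$5,073; $4,369; $3,762; $3,537; $3,537; $3,538; $3,538; $3,538; $3,538

Depreciable base = $36,530 − $2,100 = $34,430.
Year 1: DB = ⌊$36,530 × 125%/9⌋ = $5,073; SL = ⌊$34,430/9⌋ = $3,825 → take DB $5,073. Book value $31,457.
Year 2: DB = ⌊$31,457 × 125%/9⌋ = $4,369; SL = ⌊$29,357/8⌋ = $3,669 → take DB $4,369. Book value $27,088.
Year 3: DB = ⌊$27,088 × 125%/9⌋ = $3,762; SL = ⌊$24,988/7⌋ = $3,569 → take DB $3,762. Book value $23,326.
Year 4: DB = ⌊$23,326 × 125%/9⌋ = $3,239; SL = ⌊$21,226/6⌋ = $3,537 → take SL $3,537. Book value $19,789.
Year 5: DB = ⌊$19,789 × 125%/9⌋ = $2,748; SL = ⌊$17,689/5⌋ = $3,537 → take SL $3,537. Book value $16,252.
Year 6: DB = ⌊$16,252 × 125%/9⌋ = $2,257; SL = ⌊$14,152/4⌋ = $3,538 → take SL $3,538. Book value $12,714.
Year 7: DB = ⌊$12,714 × 125%/9⌋ = $1,765; SL = ⌊$10,614/3⌋ = $3,538 → take SL $3,538. Book value $9,176.
Year 8: DB = ⌊$9,176 × 125%/9⌋ = $1,274; SL = ⌊$7,076/2⌋ = $3,538 → take SL $3,538. Book value $5,638.
Year 9 (final): $5,638 − $2,100 = $3,538. Book value $2,100.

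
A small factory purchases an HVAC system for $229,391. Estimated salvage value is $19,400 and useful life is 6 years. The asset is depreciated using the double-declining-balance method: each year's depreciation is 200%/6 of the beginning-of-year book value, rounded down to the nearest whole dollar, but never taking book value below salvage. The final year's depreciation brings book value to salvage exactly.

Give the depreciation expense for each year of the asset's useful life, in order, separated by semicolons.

Depreciable base = $229,391 − $19,400 = $209,991.
Year 1: ⌊$229,391 × 200%/6⌋ = $76,463. Book value $152,928.
Year 2: ⌊$152,928 × 200%/6⌋ = $50,976. Book value $101,952.
Year 3: ⌊$101,952 × 200%/6⌋ = $33,984. Book value $67,968.
Year 4: ⌊$67,968 × 200%/6⌋ = $22,656. Book value $45,312.
Year 5: ⌊$45,312 × 200%/6⌋ = $15,104. Book value $30,208.
Year 6 (final): $30,208 − $19,400 = $10,808. Book value $19,400.

$76,463; $50,976; $33,984; $22,656; $15,104; $10,808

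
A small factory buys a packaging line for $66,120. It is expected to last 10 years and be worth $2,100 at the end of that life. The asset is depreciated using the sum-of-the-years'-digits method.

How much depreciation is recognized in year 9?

$2,328

Depreciable base = $66,120 − $2,100 = $64,020.
Sum of the years' digits = 10+9+8+7+6+5+4+3+2+1 = 55.
Year 1: $64,020 × 10/55 = $11,640. Book value $54,480.
Year 2: $64,020 × 9/55 = $10,476. Book value $44,004.
Year 3: $64,020 × 8/55 = $9,312. Book value $34,692.
Year 4: $64,020 × 7/55 = $8,148. Book value $26,544.
Year 5: $64,020 × 6/55 = $6,984. Book value $19,560.
Year 6: $64,020 × 5/55 = $5,820. Book value $13,740.
Year 7: $64,020 × 4/55 = $4,656. Book value $9,084.
Year 8: $64,020 × 3/55 = $3,492. Book value $5,592.
Year 9: $64,020 × 2/55 = $2,328. Book value $3,264.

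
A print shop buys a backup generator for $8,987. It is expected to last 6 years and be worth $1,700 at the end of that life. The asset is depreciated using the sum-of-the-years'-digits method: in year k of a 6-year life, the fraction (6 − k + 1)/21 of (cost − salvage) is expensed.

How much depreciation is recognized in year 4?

Depreciable base = $8,987 − $1,700 = $7,287.
Sum of the years' digits = 6+5+4+3+2+1 = 21.
Year 1: $7,287 × 6/21 = $2,082. Book value $6,905.
Year 2: $7,287 × 5/21 = $1,735. Book value $5,170.
Year 3: $7,287 × 4/21 = $1,388. Book value $3,782.
Year 4: $7,287 × 3/21 = $1,041. Book value $2,741.

$1,041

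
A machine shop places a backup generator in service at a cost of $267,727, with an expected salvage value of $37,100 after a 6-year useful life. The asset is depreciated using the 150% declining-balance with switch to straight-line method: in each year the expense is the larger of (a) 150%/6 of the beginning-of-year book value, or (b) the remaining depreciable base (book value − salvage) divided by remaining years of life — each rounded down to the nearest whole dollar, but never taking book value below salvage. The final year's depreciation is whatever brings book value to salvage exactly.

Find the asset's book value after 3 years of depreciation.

Depreciable base = $267,727 − $37,100 = $230,627.
Year 1: DB = ⌊$267,727 × 150%/6⌋ = $66,931; SL = ⌊$230,627/6⌋ = $38,437 → take DB $66,931. Book value $200,796.
Year 2: DB = ⌊$200,796 × 150%/6⌋ = $50,199; SL = ⌊$163,696/5⌋ = $32,739 → take DB $50,199. Book value $150,597.
Year 3: DB = ⌊$150,597 × 150%/6⌋ = $37,649; SL = ⌊$113,497/4⌋ = $28,374 → take DB $37,649. Book value $112,948.

$112,948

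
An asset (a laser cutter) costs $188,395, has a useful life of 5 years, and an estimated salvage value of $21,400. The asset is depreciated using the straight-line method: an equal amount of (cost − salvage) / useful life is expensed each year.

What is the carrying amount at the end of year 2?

$121,597

Depreciable base = $188,395 − $21,400 = $166,995.
Annual expense = $166,995 / 5 = $33,399.
End of year 1: book value $154,996.
End of year 2: book value $121,597.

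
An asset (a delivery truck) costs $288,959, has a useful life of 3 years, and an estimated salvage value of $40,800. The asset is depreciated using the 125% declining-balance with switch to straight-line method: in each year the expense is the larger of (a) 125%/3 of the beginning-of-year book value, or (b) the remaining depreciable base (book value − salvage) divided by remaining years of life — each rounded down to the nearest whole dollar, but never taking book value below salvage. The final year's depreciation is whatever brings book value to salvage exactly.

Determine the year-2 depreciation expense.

$70,233

Depreciable base = $288,959 − $40,800 = $248,159.
Year 1: DB = ⌊$288,959 × 125%/3⌋ = $120,399; SL = ⌊$248,159/3⌋ = $82,719 → take DB $120,399. Book value $168,560.
Year 2: DB = ⌊$168,560 × 125%/3⌋ = $70,233; SL = ⌊$127,760/2⌋ = $63,880 → take DB $70,233. Book value $98,327.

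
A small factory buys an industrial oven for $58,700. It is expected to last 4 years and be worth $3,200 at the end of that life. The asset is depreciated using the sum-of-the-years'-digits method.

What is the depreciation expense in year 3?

Depreciable base = $58,700 − $3,200 = $55,500.
Sum of the years' digits = 4+3+2+1 = 10.
Year 1: $55,500 × 4/10 = $22,200. Book value $36,500.
Year 2: $55,500 × 3/10 = $16,650. Book value $19,850.
Year 3: $55,500 × 2/10 = $11,100. Book value $8,750.

$11,100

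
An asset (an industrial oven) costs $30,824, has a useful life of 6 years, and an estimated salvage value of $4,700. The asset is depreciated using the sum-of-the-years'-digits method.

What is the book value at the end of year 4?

Depreciable base = $30,824 − $4,700 = $26,124.
Sum of the years' digits = 6+5+4+3+2+1 = 21.
Year 1: $26,124 × 6/21 = $7,464. Book value $23,360.
Year 2: $26,124 × 5/21 = $6,220. Book value $17,140.
Year 3: $26,124 × 4/21 = $4,976. Book value $12,164.
Year 4: $26,124 × 3/21 = $3,732. Book value $8,432.

$8,432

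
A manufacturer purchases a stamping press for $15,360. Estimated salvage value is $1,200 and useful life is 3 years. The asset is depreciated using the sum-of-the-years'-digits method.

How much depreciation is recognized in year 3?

$2,360

Depreciable base = $15,360 − $1,200 = $14,160.
Sum of the years' digits = 3+2+1 = 6.
Year 1: $14,160 × 3/6 = $7,080. Book value $8,280.
Year 2: $14,160 × 2/6 = $4,720. Book value $3,560.
Year 3: $14,160 × 1/6 = $2,360. Book value $1,200.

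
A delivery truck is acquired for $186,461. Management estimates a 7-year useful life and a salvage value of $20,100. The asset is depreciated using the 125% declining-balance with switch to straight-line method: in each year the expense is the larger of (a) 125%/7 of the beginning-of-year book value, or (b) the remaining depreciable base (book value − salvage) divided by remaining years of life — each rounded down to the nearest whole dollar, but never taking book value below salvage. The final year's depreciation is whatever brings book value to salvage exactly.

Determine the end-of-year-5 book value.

$61,725

Depreciable base = $186,461 − $20,100 = $166,361.
Year 1: DB = ⌊$186,461 × 125%/7⌋ = $33,296; SL = ⌊$166,361/7⌋ = $23,765 → take DB $33,296. Book value $153,165.
Year 2: DB = ⌊$153,165 × 125%/7⌋ = $27,350; SL = ⌊$133,065/6⌋ = $22,177 → take DB $27,350. Book value $125,815.
Year 3: DB = ⌊$125,815 × 125%/7⌋ = $22,466; SL = ⌊$105,715/5⌋ = $21,143 → take DB $22,466. Book value $103,349.
Year 4: DB = ⌊$103,349 × 125%/7⌋ = $18,455; SL = ⌊$83,249/4⌋ = $20,812 → take SL $20,812. Book value $82,537.
Year 5: DB = ⌊$82,537 × 125%/7⌋ = $14,738; SL = ⌊$62,437/3⌋ = $20,812 → take SL $20,812. Book value $61,725.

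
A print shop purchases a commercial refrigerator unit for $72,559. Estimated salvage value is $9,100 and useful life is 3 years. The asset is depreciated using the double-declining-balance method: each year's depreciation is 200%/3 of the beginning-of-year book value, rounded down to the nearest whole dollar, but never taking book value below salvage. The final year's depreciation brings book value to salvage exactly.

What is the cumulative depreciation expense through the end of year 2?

Depreciable base = $72,559 − $9,100 = $63,459.
Year 1: ⌊$72,559 × 200%/3⌋ = $48,372. Book value $24,187.
Year 2: ⌊$24,187 × 200%/3⌋ = $16,124, capped at $15,087. Book value $9,100.
Accumulated through year 2 = $72,559 − $9,100 = $63,459.

$63,459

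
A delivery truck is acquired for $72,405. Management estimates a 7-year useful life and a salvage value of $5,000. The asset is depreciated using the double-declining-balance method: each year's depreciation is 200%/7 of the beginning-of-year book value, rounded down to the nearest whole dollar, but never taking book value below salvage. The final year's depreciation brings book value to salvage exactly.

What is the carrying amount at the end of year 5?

$13,464

Depreciable base = $72,405 − $5,000 = $67,405.
Year 1: ⌊$72,405 × 200%/7⌋ = $20,687. Book value $51,718.
Year 2: ⌊$51,718 × 200%/7⌋ = $14,776. Book value $36,942.
Year 3: ⌊$36,942 × 200%/7⌋ = $10,554. Book value $26,388.
Year 4: ⌊$26,388 × 200%/7⌋ = $7,539. Book value $18,849.
Year 5: ⌊$18,849 × 200%/7⌋ = $5,385. Book value $13,464.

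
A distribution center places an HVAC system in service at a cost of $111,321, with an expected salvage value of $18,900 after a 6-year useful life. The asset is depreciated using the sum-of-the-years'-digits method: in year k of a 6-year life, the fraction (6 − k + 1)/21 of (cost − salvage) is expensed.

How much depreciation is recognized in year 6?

$4,401

Depreciable base = $111,321 − $18,900 = $92,421.
Sum of the years' digits = 6+5+4+3+2+1 = 21.
Year 1: $92,421 × 6/21 = $26,406. Book value $84,915.
Year 2: $92,421 × 5/21 = $22,005. Book value $62,910.
Year 3: $92,421 × 4/21 = $17,604. Book value $45,306.
Year 4: $92,421 × 3/21 = $13,203. Book value $32,103.
Year 5: $92,421 × 2/21 = $8,802. Book value $23,301.
Year 6: $92,421 × 1/21 = $4,401. Book value $18,900.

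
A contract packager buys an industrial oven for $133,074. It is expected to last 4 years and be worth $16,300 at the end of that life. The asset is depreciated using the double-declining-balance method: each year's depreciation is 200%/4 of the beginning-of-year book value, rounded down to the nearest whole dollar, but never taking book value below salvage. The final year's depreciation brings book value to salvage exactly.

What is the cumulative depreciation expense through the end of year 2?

Depreciable base = $133,074 − $16,300 = $116,774.
Year 1: ⌊$133,074 × 200%/4⌋ = $66,537. Book value $66,537.
Year 2: ⌊$66,537 × 200%/4⌋ = $33,268. Book value $33,269.
Accumulated through year 2 = $133,074 − $33,269 = $99,805.

$99,805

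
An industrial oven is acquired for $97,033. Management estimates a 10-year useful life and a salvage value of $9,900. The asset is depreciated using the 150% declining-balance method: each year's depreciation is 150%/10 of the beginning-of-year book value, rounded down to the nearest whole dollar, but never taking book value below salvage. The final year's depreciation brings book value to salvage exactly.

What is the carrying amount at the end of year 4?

$50,654

Depreciable base = $97,033 − $9,900 = $87,133.
Year 1: ⌊$97,033 × 150%/10⌋ = $14,554. Book value $82,479.
Year 2: ⌊$82,479 × 150%/10⌋ = $12,371. Book value $70,108.
Year 3: ⌊$70,108 × 150%/10⌋ = $10,516. Book value $59,592.
Year 4: ⌊$59,592 × 150%/10⌋ = $8,938. Book value $50,654.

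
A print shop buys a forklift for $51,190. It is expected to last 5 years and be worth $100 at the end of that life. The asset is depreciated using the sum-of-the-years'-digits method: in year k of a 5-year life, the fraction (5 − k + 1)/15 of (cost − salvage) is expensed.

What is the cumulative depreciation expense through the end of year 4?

$47,684

Depreciable base = $51,190 − $100 = $51,090.
Sum of the years' digits = 5+4+3+2+1 = 15.
Year 1: $51,090 × 5/15 = $17,030. Book value $34,160.
Year 2: $51,090 × 4/15 = $13,624. Book value $20,536.
Year 3: $51,090 × 3/15 = $10,218. Book value $10,318.
Year 4: $51,090 × 2/15 = $6,812. Book value $3,506.
Accumulated through year 4 = $51,190 − $3,506 = $47,684.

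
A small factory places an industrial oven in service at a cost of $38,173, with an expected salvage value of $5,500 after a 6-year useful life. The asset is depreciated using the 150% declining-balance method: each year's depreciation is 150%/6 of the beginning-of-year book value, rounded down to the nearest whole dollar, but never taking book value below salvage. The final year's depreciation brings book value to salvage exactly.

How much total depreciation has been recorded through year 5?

Depreciable base = $38,173 − $5,500 = $32,673.
Year 1: ⌊$38,173 × 150%/6⌋ = $9,543. Book value $28,630.
Year 2: ⌊$28,630 × 150%/6⌋ = $7,157. Book value $21,473.
Year 3: ⌊$21,473 × 150%/6⌋ = $5,368. Book value $16,105.
Year 4: ⌊$16,105 × 150%/6⌋ = $4,026. Book value $12,079.
Year 5: ⌊$12,079 × 150%/6⌋ = $3,019. Book value $9,060.
Accumulated through year 5 = $38,173 − $9,060 = $29,113.

$29,113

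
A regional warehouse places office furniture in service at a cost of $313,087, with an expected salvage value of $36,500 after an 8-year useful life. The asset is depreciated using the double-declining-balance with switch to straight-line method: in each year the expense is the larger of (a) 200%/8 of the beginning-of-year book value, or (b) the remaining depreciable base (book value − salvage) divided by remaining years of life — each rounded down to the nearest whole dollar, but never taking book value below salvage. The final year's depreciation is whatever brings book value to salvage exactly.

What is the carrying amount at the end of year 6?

$55,724

Depreciable base = $313,087 − $36,500 = $276,587.
Year 1: DB = ⌊$313,087 × 200%/8⌋ = $78,271; SL = ⌊$276,587/8⌋ = $34,573 → take DB $78,271. Book value $234,816.
Year 2: DB = ⌊$234,816 × 200%/8⌋ = $58,704; SL = ⌊$198,316/7⌋ = $28,330 → take DB $58,704. Book value $176,112.
Year 3: DB = ⌊$176,112 × 200%/8⌋ = $44,028; SL = ⌊$139,612/6⌋ = $23,268 → take DB $44,028. Book value $132,084.
Year 4: DB = ⌊$132,084 × 200%/8⌋ = $33,021; SL = ⌊$95,584/5⌋ = $19,116 → take DB $33,021. Book value $99,063.
Year 5: DB = ⌊$99,063 × 200%/8⌋ = $24,765; SL = ⌊$62,563/4⌋ = $15,640 → take DB $24,765. Book value $74,298.
Year 6: DB = ⌊$74,298 × 200%/8⌋ = $18,574; SL = ⌊$37,798/3⌋ = $12,599 → take DB $18,574. Book value $55,724.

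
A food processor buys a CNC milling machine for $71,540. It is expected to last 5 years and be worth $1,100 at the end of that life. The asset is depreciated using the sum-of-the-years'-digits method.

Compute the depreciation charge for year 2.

$18,784

Depreciable base = $71,540 − $1,100 = $70,440.
Sum of the years' digits = 5+4+3+2+1 = 15.
Year 1: $70,440 × 5/15 = $23,480. Book value $48,060.
Year 2: $70,440 × 4/15 = $18,784. Book value $29,276.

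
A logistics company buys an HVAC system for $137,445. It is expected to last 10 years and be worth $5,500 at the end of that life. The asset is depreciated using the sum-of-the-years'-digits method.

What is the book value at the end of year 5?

$41,485

Depreciable base = $137,445 − $5,500 = $131,945.
Sum of the years' digits = 10+9+8+7+6+5+4+3+2+1 = 55.
Year 1: $131,945 × 10/55 = $23,990. Book value $113,455.
Year 2: $131,945 × 9/55 = $21,591. Book value $91,864.
Year 3: $131,945 × 8/55 = $19,192. Book value $72,672.
Year 4: $131,945 × 7/55 = $16,793. Book value $55,879.
Year 5: $131,945 × 6/55 = $14,394. Book value $41,485.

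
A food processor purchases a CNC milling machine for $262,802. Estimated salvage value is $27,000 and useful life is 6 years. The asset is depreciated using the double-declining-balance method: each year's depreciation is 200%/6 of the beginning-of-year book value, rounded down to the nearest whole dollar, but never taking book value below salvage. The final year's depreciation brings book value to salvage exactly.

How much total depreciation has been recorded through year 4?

Depreciable base = $262,802 − $27,000 = $235,802.
Year 1: ⌊$262,802 × 200%/6⌋ = $87,600. Book value $175,202.
Year 2: ⌊$175,202 × 200%/6⌋ = $58,400. Book value $116,802.
Year 3: ⌊$116,802 × 200%/6⌋ = $38,934. Book value $77,868.
Year 4: ⌊$77,868 × 200%/6⌋ = $25,956. Book value $51,912.
Accumulated through year 4 = $262,802 − $51,912 = $210,890.

$210,890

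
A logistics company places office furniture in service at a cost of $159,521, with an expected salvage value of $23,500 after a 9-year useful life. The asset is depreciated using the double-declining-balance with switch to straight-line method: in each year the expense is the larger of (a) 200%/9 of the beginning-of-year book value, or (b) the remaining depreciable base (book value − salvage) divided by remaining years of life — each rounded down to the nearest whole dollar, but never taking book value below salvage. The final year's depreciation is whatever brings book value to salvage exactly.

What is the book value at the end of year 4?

$58,378

Depreciable base = $159,521 − $23,500 = $136,021.
Year 1: DB = ⌊$159,521 × 200%/9⌋ = $35,449; SL = ⌊$136,021/9⌋ = $15,113 → take DB $35,449. Book value $124,072.
Year 2: DB = ⌊$124,072 × 200%/9⌋ = $27,571; SL = ⌊$100,572/8⌋ = $12,571 → take DB $27,571. Book value $96,501.
Year 3: DB = ⌊$96,501 × 200%/9⌋ = $21,444; SL = ⌊$73,001/7⌋ = $10,428 → take DB $21,444. Book value $75,057.
Year 4: DB = ⌊$75,057 × 200%/9⌋ = $16,679; SL = ⌊$51,557/6⌋ = $8,592 → take DB $16,679. Book value $58,378.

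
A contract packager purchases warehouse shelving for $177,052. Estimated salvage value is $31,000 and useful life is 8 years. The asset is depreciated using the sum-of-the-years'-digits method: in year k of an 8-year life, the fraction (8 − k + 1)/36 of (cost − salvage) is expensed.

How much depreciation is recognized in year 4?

Depreciable base = $177,052 − $31,000 = $146,052.
Sum of the years' digits = 8+7+6+5+4+3+2+1 = 36.
Year 1: $146,052 × 8/36 = $32,456. Book value $144,596.
Year 2: $146,052 × 7/36 = $28,399. Book value $116,197.
Year 3: $146,052 × 6/36 = $24,342. Book value $91,855.
Year 4: $146,052 × 5/36 = $20,285. Book value $71,570.

$20,285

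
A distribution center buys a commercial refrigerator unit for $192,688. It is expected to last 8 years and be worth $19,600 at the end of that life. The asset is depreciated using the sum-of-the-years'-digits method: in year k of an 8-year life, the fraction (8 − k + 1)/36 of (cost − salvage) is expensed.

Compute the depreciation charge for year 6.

Depreciable base = $192,688 − $19,600 = $173,088.
Sum of the years' digits = 8+7+6+5+4+3+2+1 = 36.
Year 1: $173,088 × 8/36 = $38,464. Book value $154,224.
Year 2: $173,088 × 7/36 = $33,656. Book value $120,568.
Year 3: $173,088 × 6/36 = $28,848. Book value $91,720.
Year 4: $173,088 × 5/36 = $24,040. Book value $67,680.
Year 5: $173,088 × 4/36 = $19,232. Book value $48,448.
Year 6: $173,088 × 3/36 = $14,424. Book value $34,024.

$14,424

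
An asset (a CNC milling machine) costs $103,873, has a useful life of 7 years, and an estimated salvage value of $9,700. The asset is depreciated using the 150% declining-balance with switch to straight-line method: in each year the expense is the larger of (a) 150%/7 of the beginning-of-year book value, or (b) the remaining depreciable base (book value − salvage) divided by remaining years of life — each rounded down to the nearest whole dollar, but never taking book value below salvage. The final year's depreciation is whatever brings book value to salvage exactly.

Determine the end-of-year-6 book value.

$19,663

Depreciable base = $103,873 − $9,700 = $94,173.
Year 1: DB = ⌊$103,873 × 150%/7⌋ = $22,258; SL = ⌊$94,173/7⌋ = $13,453 → take DB $22,258. Book value $81,615.
Year 2: DB = ⌊$81,615 × 150%/7⌋ = $17,488; SL = ⌊$71,915/6⌋ = $11,985 → take DB $17,488. Book value $64,127.
Year 3: DB = ⌊$64,127 × 150%/7⌋ = $13,741; SL = ⌊$54,427/5⌋ = $10,885 → take DB $13,741. Book value $50,386.
Year 4: DB = ⌊$50,386 × 150%/7⌋ = $10,797; SL = ⌊$40,686/4⌋ = $10,171 → take DB $10,797. Book value $39,589.
Year 5: DB = ⌊$39,589 × 150%/7⌋ = $8,483; SL = ⌊$29,889/3⌋ = $9,963 → take SL $9,963. Book value $29,626.
Year 6: DB = ⌊$29,626 × 150%/7⌋ = $6,348; SL = ⌊$19,926/2⌋ = $9,963 → take SL $9,963. Book value $19,663.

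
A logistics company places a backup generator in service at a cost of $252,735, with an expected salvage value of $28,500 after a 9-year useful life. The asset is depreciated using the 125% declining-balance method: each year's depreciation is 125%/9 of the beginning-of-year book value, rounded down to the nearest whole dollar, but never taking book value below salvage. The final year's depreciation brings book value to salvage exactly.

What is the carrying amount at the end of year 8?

$76,411

Depreciable base = $252,735 − $28,500 = $224,235.
Year 1: ⌊$252,735 × 125%/9⌋ = $35,102. Book value $217,633.
Year 2: ⌊$217,633 × 125%/9⌋ = $30,226. Book value $187,407.
Year 3: ⌊$187,407 × 125%/9⌋ = $26,028. Book value $161,379.
Year 4: ⌊$161,379 × 125%/9⌋ = $22,413. Book value $138,966.
Year 5: ⌊$138,966 × 125%/9⌋ = $19,300. Book value $119,666.
Year 6: ⌊$119,666 × 125%/9⌋ = $16,620. Book value $103,046.
Year 7: ⌊$103,046 × 125%/9⌋ = $14,311. Book value $88,735.
Year 8: ⌊$88,735 × 125%/9⌋ = $12,324. Book value $76,411.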